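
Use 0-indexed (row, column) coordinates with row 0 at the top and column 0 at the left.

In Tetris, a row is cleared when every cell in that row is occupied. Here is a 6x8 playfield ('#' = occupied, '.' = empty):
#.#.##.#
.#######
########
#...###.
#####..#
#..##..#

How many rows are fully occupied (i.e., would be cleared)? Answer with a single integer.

Check each row:
  row 0: 3 empty cells -> not full
  row 1: 1 empty cell -> not full
  row 2: 0 empty cells -> FULL (clear)
  row 3: 4 empty cells -> not full
  row 4: 2 empty cells -> not full
  row 5: 4 empty cells -> not full
Total rows cleared: 1

Answer: 1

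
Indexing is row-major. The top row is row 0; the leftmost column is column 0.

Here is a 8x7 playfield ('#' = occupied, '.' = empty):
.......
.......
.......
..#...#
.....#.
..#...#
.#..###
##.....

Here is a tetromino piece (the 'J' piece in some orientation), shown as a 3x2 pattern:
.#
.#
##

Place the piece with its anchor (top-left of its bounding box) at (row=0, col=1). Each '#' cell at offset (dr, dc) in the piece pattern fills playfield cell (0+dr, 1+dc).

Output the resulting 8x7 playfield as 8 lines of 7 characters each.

Fill (0+0,1+1) = (0,2)
Fill (0+1,1+1) = (1,2)
Fill (0+2,1+0) = (2,1)
Fill (0+2,1+1) = (2,2)

Answer: ..#....
..#....
.##....
..#...#
.....#.
..#...#
.#..###
##.....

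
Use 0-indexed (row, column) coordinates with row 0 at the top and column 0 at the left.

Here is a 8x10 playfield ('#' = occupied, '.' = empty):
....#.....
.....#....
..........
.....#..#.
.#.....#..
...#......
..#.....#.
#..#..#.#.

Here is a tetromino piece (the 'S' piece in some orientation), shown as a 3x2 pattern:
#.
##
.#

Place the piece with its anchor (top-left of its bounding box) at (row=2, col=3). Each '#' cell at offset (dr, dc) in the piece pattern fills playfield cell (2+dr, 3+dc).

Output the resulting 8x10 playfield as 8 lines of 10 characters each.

Fill (2+0,3+0) = (2,3)
Fill (2+1,3+0) = (3,3)
Fill (2+1,3+1) = (3,4)
Fill (2+2,3+1) = (4,4)

Answer: ....#.....
.....#....
...#......
...###..#.
.#..#..#..
...#......
..#.....#.
#..#..#.#.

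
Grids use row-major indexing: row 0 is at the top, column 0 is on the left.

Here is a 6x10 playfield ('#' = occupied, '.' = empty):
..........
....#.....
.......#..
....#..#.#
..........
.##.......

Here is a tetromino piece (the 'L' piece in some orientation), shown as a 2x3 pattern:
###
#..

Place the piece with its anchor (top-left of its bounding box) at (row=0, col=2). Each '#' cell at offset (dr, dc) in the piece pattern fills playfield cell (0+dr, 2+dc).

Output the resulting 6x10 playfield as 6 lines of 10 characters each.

Fill (0+0,2+0) = (0,2)
Fill (0+0,2+1) = (0,3)
Fill (0+0,2+2) = (0,4)
Fill (0+1,2+0) = (1,2)

Answer: ..###.....
..#.#.....
.......#..
....#..#.#
..........
.##.......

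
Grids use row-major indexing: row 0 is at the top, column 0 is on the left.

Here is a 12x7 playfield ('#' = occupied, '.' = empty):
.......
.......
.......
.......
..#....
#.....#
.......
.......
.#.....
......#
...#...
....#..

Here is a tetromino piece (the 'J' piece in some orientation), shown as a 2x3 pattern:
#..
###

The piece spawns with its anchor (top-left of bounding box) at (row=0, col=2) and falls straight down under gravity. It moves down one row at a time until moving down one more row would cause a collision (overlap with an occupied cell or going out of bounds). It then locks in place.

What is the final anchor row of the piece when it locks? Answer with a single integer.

Spawn at (row=0, col=2). Try each row:
  row 0: fits
  row 1: fits
  row 2: fits
  row 3: blocked -> lock at row 2

Answer: 2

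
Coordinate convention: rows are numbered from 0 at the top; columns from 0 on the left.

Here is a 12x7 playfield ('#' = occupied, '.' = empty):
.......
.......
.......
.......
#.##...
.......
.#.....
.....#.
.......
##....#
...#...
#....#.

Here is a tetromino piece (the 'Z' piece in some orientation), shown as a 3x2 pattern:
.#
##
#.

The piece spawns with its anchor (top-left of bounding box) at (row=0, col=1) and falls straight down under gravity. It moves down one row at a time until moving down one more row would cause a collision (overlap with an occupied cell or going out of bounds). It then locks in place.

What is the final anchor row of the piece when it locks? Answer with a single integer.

Answer: 2

Derivation:
Spawn at (row=0, col=1). Try each row:
  row 0: fits
  row 1: fits
  row 2: fits
  row 3: blocked -> lock at row 2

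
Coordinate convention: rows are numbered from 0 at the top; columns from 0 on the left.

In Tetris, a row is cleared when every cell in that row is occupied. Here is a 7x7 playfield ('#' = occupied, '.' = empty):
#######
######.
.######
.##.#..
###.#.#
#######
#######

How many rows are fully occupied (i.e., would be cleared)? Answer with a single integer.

Check each row:
  row 0: 0 empty cells -> FULL (clear)
  row 1: 1 empty cell -> not full
  row 2: 1 empty cell -> not full
  row 3: 4 empty cells -> not full
  row 4: 2 empty cells -> not full
  row 5: 0 empty cells -> FULL (clear)
  row 6: 0 empty cells -> FULL (clear)
Total rows cleared: 3

Answer: 3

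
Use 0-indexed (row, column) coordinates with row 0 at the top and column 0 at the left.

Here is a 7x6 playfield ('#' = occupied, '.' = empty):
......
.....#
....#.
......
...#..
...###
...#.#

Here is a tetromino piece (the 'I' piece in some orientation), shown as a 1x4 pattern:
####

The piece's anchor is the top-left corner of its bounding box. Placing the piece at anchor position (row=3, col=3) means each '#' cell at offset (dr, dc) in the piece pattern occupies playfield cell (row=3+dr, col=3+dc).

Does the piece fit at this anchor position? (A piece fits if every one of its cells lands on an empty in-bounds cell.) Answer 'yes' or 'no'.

Check each piece cell at anchor (3, 3):
  offset (0,0) -> (3,3): empty -> OK
  offset (0,1) -> (3,4): empty -> OK
  offset (0,2) -> (3,5): empty -> OK
  offset (0,3) -> (3,6): out of bounds -> FAIL
All cells valid: no

Answer: no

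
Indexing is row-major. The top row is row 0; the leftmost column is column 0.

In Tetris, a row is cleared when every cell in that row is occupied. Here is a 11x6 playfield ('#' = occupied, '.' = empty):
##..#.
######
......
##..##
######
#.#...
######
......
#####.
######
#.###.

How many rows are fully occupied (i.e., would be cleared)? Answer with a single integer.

Answer: 4

Derivation:
Check each row:
  row 0: 3 empty cells -> not full
  row 1: 0 empty cells -> FULL (clear)
  row 2: 6 empty cells -> not full
  row 3: 2 empty cells -> not full
  row 4: 0 empty cells -> FULL (clear)
  row 5: 4 empty cells -> not full
  row 6: 0 empty cells -> FULL (clear)
  row 7: 6 empty cells -> not full
  row 8: 1 empty cell -> not full
  row 9: 0 empty cells -> FULL (clear)
  row 10: 2 empty cells -> not full
Total rows cleared: 4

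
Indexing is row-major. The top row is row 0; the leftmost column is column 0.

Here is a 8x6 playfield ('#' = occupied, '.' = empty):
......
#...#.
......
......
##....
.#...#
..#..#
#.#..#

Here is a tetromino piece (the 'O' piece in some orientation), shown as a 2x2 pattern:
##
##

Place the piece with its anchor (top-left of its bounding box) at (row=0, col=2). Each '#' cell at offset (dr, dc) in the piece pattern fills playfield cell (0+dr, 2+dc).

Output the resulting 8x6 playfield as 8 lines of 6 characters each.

Fill (0+0,2+0) = (0,2)
Fill (0+0,2+1) = (0,3)
Fill (0+1,2+0) = (1,2)
Fill (0+1,2+1) = (1,3)

Answer: ..##..
#.###.
......
......
##....
.#...#
..#..#
#.#..#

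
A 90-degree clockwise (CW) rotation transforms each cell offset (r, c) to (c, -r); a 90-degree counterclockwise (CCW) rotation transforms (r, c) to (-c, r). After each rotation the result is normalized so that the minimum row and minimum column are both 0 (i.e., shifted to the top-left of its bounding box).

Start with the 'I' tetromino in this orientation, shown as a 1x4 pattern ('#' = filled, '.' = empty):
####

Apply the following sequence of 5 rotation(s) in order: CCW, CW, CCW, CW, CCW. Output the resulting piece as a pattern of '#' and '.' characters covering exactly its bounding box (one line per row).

Start:
####
After rotation 1 (CCW):
#
#
#
#
After rotation 2 (CW):
####
After rotation 3 (CCW):
#
#
#
#
After rotation 4 (CW):
####
After rotation 5 (CCW):
#
#
#
#

Answer: #
#
#
#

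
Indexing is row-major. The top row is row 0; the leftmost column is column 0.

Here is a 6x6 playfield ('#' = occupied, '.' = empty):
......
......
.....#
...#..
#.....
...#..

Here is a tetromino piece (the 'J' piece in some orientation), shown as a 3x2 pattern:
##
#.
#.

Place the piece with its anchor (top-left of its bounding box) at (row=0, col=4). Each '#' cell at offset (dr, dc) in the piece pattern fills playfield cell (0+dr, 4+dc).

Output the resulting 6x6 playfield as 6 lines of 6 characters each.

Answer: ....##
....#.
....##
...#..
#.....
...#..

Derivation:
Fill (0+0,4+0) = (0,4)
Fill (0+0,4+1) = (0,5)
Fill (0+1,4+0) = (1,4)
Fill (0+2,4+0) = (2,4)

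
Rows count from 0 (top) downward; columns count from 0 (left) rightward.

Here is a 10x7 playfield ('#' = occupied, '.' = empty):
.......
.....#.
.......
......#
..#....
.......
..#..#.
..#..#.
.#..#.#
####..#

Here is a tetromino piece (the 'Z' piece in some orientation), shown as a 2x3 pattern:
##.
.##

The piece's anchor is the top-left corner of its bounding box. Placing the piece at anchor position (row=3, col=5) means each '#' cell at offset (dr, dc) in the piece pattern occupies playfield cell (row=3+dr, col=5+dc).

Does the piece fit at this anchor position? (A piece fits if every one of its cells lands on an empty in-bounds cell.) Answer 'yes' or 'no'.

Check each piece cell at anchor (3, 5):
  offset (0,0) -> (3,5): empty -> OK
  offset (0,1) -> (3,6): occupied ('#') -> FAIL
  offset (1,1) -> (4,6): empty -> OK
  offset (1,2) -> (4,7): out of bounds -> FAIL
All cells valid: no

Answer: no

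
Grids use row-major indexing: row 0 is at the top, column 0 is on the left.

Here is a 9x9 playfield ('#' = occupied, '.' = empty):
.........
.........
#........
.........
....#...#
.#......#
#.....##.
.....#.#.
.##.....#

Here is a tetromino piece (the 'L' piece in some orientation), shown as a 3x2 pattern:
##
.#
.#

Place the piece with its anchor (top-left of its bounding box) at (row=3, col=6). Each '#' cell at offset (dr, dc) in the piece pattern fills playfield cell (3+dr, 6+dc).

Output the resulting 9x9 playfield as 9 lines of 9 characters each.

Fill (3+0,6+0) = (3,6)
Fill (3+0,6+1) = (3,7)
Fill (3+1,6+1) = (4,7)
Fill (3+2,6+1) = (5,7)

Answer: .........
.........
#........
......##.
....#..##
.#.....##
#.....##.
.....#.#.
.##.....#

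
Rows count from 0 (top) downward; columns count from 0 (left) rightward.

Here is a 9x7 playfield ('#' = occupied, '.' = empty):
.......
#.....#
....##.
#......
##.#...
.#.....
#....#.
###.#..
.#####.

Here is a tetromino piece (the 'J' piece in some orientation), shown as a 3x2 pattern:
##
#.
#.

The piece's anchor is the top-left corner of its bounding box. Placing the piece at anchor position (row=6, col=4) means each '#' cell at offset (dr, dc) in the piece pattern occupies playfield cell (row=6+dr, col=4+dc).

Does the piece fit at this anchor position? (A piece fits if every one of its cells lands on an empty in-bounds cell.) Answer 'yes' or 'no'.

Answer: no

Derivation:
Check each piece cell at anchor (6, 4):
  offset (0,0) -> (6,4): empty -> OK
  offset (0,1) -> (6,5): occupied ('#') -> FAIL
  offset (1,0) -> (7,4): occupied ('#') -> FAIL
  offset (2,0) -> (8,4): occupied ('#') -> FAIL
All cells valid: no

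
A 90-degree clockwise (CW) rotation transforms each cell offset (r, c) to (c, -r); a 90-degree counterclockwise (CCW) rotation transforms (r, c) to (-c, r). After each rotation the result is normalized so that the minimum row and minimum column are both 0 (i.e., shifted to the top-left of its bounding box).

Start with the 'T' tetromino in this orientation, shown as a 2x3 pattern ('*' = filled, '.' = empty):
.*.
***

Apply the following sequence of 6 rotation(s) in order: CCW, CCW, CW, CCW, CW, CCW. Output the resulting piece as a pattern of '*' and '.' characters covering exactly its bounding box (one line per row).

Answer: ***
.*.

Derivation:
Start:
.*.
***
After rotation 1 (CCW):
.*
**
.*
After rotation 2 (CCW):
***
.*.
After rotation 3 (CW):
.*
**
.*
After rotation 4 (CCW):
***
.*.
After rotation 5 (CW):
.*
**
.*
After rotation 6 (CCW):
***
.*.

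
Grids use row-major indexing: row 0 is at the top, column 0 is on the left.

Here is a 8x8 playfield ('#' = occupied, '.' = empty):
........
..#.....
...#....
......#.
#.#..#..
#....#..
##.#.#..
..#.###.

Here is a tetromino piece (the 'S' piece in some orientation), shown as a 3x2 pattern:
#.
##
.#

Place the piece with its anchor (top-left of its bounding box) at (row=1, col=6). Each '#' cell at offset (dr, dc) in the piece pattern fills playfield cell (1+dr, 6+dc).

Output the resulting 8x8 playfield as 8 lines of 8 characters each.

Answer: ........
..#...#.
...#..##
......##
#.#..#..
#....#..
##.#.#..
..#.###.

Derivation:
Fill (1+0,6+0) = (1,6)
Fill (1+1,6+0) = (2,6)
Fill (1+1,6+1) = (2,7)
Fill (1+2,6+1) = (3,7)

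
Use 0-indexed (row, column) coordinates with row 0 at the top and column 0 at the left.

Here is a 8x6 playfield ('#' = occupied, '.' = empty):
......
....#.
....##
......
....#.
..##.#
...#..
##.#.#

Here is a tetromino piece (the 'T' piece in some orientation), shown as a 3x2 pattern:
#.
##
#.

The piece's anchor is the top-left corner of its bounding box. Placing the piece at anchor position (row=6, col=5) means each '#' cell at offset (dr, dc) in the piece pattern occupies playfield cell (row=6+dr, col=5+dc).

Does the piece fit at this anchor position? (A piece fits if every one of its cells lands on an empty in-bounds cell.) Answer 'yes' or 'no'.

Answer: no

Derivation:
Check each piece cell at anchor (6, 5):
  offset (0,0) -> (6,5): empty -> OK
  offset (1,0) -> (7,5): occupied ('#') -> FAIL
  offset (1,1) -> (7,6): out of bounds -> FAIL
  offset (2,0) -> (8,5): out of bounds -> FAIL
All cells valid: no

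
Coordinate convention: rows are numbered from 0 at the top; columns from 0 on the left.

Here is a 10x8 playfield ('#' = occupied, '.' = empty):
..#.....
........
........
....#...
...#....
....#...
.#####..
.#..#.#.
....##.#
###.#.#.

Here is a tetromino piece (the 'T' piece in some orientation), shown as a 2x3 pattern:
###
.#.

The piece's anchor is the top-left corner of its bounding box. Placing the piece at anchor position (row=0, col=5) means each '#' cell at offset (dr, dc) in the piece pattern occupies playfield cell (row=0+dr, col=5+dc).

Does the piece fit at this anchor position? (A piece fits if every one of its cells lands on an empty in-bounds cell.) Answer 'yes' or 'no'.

Answer: yes

Derivation:
Check each piece cell at anchor (0, 5):
  offset (0,0) -> (0,5): empty -> OK
  offset (0,1) -> (0,6): empty -> OK
  offset (0,2) -> (0,7): empty -> OK
  offset (1,1) -> (1,6): empty -> OK
All cells valid: yes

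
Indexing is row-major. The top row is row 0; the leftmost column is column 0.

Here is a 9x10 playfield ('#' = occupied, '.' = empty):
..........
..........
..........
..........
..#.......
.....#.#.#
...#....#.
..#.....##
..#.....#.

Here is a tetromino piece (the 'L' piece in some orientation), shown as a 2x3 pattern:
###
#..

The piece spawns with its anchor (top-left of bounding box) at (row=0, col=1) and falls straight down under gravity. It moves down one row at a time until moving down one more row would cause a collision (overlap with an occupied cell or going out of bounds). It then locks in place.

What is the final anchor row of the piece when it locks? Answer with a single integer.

Spawn at (row=0, col=1). Try each row:
  row 0: fits
  row 1: fits
  row 2: fits
  row 3: fits
  row 4: blocked -> lock at row 3

Answer: 3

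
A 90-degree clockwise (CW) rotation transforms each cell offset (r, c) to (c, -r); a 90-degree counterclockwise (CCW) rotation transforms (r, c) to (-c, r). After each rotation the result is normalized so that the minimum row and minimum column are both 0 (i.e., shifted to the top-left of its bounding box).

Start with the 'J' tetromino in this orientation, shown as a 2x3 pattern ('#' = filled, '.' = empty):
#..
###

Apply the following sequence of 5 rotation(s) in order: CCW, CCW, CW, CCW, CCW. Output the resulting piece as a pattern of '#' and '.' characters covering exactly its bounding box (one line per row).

Answer: ##
#.
#.

Derivation:
Start:
#..
###
After rotation 1 (CCW):
.#
.#
##
After rotation 2 (CCW):
###
..#
After rotation 3 (CW):
.#
.#
##
After rotation 4 (CCW):
###
..#
After rotation 5 (CCW):
##
#.
#.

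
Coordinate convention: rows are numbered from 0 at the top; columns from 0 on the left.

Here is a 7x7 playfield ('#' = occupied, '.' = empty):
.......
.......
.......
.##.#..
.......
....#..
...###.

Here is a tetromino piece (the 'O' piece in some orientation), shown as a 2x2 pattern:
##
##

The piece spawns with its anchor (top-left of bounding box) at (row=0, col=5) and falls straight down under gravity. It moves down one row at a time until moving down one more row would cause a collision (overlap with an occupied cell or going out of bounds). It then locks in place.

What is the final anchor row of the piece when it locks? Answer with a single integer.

Spawn at (row=0, col=5). Try each row:
  row 0: fits
  row 1: fits
  row 2: fits
  row 3: fits
  row 4: fits
  row 5: blocked -> lock at row 4

Answer: 4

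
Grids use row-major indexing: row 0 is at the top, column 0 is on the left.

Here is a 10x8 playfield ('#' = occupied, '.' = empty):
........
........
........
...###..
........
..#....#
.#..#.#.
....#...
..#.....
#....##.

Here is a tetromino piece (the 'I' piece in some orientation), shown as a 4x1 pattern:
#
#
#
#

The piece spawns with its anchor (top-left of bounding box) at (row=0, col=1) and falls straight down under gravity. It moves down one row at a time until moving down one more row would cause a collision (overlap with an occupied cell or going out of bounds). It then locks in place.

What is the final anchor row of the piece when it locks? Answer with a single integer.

Answer: 2

Derivation:
Spawn at (row=0, col=1). Try each row:
  row 0: fits
  row 1: fits
  row 2: fits
  row 3: blocked -> lock at row 2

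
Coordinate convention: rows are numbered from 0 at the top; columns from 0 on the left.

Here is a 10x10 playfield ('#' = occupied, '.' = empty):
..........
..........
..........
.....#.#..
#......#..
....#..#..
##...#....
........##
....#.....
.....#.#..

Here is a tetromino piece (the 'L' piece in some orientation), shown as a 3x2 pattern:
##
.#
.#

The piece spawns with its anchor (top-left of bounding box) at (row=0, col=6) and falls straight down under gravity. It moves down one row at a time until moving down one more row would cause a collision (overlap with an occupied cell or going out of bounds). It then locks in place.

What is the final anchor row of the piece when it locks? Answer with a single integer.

Answer: 0

Derivation:
Spawn at (row=0, col=6). Try each row:
  row 0: fits
  row 1: blocked -> lock at row 0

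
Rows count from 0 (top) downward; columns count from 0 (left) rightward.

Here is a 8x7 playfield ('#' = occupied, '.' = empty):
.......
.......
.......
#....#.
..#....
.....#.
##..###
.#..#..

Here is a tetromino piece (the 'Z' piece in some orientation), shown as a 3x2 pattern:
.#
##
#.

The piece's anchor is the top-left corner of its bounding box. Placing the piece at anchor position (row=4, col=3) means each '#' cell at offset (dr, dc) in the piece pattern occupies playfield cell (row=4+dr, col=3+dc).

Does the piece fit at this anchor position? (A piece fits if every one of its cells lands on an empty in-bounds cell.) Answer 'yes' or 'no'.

Check each piece cell at anchor (4, 3):
  offset (0,1) -> (4,4): empty -> OK
  offset (1,0) -> (5,3): empty -> OK
  offset (1,1) -> (5,4): empty -> OK
  offset (2,0) -> (6,3): empty -> OK
All cells valid: yes

Answer: yes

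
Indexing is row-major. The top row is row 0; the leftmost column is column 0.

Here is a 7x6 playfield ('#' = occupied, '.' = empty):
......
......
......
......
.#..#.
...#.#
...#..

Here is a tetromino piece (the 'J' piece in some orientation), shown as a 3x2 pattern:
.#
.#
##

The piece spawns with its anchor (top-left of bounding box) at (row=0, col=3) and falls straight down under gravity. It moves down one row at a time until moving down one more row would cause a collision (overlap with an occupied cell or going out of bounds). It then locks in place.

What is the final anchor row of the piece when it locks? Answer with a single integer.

Answer: 1

Derivation:
Spawn at (row=0, col=3). Try each row:
  row 0: fits
  row 1: fits
  row 2: blocked -> lock at row 1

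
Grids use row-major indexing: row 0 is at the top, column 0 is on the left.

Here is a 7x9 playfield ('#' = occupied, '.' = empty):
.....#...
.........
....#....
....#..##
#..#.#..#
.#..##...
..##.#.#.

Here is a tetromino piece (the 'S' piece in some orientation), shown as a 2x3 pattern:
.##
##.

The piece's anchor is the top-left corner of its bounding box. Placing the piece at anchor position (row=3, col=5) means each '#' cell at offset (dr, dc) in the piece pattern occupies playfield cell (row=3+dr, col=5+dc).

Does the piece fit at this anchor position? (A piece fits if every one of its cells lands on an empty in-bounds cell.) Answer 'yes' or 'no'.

Answer: no

Derivation:
Check each piece cell at anchor (3, 5):
  offset (0,1) -> (3,6): empty -> OK
  offset (0,2) -> (3,7): occupied ('#') -> FAIL
  offset (1,0) -> (4,5): occupied ('#') -> FAIL
  offset (1,1) -> (4,6): empty -> OK
All cells valid: no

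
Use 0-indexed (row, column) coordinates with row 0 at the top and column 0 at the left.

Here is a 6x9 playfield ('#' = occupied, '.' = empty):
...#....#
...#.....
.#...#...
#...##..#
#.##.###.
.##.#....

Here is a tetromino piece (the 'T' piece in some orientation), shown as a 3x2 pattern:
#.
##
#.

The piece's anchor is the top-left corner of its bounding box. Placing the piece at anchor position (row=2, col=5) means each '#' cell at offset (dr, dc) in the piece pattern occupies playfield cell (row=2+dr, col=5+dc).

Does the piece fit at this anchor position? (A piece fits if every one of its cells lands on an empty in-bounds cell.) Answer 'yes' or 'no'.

Answer: no

Derivation:
Check each piece cell at anchor (2, 5):
  offset (0,0) -> (2,5): occupied ('#') -> FAIL
  offset (1,0) -> (3,5): occupied ('#') -> FAIL
  offset (1,1) -> (3,6): empty -> OK
  offset (2,0) -> (4,5): occupied ('#') -> FAIL
All cells valid: no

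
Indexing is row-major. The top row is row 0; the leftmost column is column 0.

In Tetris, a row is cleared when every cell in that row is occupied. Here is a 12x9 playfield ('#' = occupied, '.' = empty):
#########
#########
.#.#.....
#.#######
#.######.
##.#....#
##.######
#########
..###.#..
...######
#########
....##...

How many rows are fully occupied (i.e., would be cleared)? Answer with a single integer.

Check each row:
  row 0: 0 empty cells -> FULL (clear)
  row 1: 0 empty cells -> FULL (clear)
  row 2: 7 empty cells -> not full
  row 3: 1 empty cell -> not full
  row 4: 2 empty cells -> not full
  row 5: 5 empty cells -> not full
  row 6: 1 empty cell -> not full
  row 7: 0 empty cells -> FULL (clear)
  row 8: 5 empty cells -> not full
  row 9: 3 empty cells -> not full
  row 10: 0 empty cells -> FULL (clear)
  row 11: 7 empty cells -> not full
Total rows cleared: 4

Answer: 4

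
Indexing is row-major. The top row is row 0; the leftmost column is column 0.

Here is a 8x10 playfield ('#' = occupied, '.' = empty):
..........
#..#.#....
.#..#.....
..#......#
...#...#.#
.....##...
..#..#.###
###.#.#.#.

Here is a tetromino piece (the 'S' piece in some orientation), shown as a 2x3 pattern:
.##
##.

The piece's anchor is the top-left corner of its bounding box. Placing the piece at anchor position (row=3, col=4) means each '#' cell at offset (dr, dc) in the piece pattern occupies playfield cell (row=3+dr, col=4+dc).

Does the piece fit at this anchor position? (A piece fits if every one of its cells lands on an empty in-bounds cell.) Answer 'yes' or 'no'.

Answer: yes

Derivation:
Check each piece cell at anchor (3, 4):
  offset (0,1) -> (3,5): empty -> OK
  offset (0,2) -> (3,6): empty -> OK
  offset (1,0) -> (4,4): empty -> OK
  offset (1,1) -> (4,5): empty -> OK
All cells valid: yes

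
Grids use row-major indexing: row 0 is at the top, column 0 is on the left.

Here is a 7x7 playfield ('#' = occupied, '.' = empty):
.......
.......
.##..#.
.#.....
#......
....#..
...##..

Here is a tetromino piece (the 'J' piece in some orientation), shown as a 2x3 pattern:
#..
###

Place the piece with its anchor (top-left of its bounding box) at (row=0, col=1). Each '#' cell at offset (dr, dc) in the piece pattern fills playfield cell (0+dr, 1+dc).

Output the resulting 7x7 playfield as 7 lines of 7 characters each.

Answer: .#.....
.###...
.##..#.
.#.....
#......
....#..
...##..

Derivation:
Fill (0+0,1+0) = (0,1)
Fill (0+1,1+0) = (1,1)
Fill (0+1,1+1) = (1,2)
Fill (0+1,1+2) = (1,3)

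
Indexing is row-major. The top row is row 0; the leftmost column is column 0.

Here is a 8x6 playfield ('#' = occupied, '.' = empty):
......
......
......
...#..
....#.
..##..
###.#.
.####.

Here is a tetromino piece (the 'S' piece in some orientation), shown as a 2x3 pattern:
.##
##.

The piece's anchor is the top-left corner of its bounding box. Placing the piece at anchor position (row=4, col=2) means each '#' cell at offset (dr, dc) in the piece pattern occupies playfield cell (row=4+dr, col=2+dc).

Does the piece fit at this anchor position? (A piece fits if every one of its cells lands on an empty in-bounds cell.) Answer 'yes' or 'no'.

Answer: no

Derivation:
Check each piece cell at anchor (4, 2):
  offset (0,1) -> (4,3): empty -> OK
  offset (0,2) -> (4,4): occupied ('#') -> FAIL
  offset (1,0) -> (5,2): occupied ('#') -> FAIL
  offset (1,1) -> (5,3): occupied ('#') -> FAIL
All cells valid: no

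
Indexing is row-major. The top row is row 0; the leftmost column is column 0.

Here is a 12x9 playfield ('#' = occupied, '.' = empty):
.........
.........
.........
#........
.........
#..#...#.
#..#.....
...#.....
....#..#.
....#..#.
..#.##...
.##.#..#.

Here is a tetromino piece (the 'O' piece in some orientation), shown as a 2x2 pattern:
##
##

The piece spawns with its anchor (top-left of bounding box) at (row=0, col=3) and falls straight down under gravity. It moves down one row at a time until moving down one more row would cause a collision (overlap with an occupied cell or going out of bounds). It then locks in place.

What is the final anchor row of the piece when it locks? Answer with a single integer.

Spawn at (row=0, col=3). Try each row:
  row 0: fits
  row 1: fits
  row 2: fits
  row 3: fits
  row 4: blocked -> lock at row 3

Answer: 3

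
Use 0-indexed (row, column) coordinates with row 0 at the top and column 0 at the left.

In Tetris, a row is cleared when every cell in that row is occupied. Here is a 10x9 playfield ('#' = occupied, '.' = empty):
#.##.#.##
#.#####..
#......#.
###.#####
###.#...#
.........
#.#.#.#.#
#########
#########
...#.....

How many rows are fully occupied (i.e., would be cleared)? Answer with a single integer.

Check each row:
  row 0: 3 empty cells -> not full
  row 1: 3 empty cells -> not full
  row 2: 7 empty cells -> not full
  row 3: 1 empty cell -> not full
  row 4: 4 empty cells -> not full
  row 5: 9 empty cells -> not full
  row 6: 4 empty cells -> not full
  row 7: 0 empty cells -> FULL (clear)
  row 8: 0 empty cells -> FULL (clear)
  row 9: 8 empty cells -> not full
Total rows cleared: 2

Answer: 2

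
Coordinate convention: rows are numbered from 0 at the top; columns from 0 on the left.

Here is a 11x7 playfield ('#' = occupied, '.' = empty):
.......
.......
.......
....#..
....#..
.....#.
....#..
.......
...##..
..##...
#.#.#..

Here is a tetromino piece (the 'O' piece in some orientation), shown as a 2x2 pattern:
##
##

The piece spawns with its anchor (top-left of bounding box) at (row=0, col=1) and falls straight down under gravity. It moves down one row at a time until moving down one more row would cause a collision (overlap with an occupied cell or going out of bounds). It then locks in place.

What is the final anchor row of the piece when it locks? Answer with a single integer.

Spawn at (row=0, col=1). Try each row:
  row 0: fits
  row 1: fits
  row 2: fits
  row 3: fits
  row 4: fits
  row 5: fits
  row 6: fits
  row 7: fits
  row 8: blocked -> lock at row 7

Answer: 7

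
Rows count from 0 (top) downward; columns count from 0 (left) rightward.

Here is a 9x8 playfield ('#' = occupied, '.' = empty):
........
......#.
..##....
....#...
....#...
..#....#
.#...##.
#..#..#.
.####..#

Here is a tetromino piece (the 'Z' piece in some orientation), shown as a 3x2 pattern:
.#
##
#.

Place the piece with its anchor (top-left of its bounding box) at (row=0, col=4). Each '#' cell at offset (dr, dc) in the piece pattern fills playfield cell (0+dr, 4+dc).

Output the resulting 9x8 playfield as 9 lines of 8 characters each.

Fill (0+0,4+1) = (0,5)
Fill (0+1,4+0) = (1,4)
Fill (0+1,4+1) = (1,5)
Fill (0+2,4+0) = (2,4)

Answer: .....#..
....###.
..###...
....#...
....#...
..#....#
.#...##.
#..#..#.
.####..#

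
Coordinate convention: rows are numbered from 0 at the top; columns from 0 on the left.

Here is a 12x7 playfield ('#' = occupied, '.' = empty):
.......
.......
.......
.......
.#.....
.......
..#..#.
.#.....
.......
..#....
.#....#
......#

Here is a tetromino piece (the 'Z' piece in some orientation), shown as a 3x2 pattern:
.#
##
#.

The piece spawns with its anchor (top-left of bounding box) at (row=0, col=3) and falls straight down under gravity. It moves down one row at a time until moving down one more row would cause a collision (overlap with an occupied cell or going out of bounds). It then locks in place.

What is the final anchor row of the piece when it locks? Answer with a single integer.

Spawn at (row=0, col=3). Try each row:
  row 0: fits
  row 1: fits
  row 2: fits
  row 3: fits
  row 4: fits
  row 5: fits
  row 6: fits
  row 7: fits
  row 8: fits
  row 9: fits
  row 10: blocked -> lock at row 9

Answer: 9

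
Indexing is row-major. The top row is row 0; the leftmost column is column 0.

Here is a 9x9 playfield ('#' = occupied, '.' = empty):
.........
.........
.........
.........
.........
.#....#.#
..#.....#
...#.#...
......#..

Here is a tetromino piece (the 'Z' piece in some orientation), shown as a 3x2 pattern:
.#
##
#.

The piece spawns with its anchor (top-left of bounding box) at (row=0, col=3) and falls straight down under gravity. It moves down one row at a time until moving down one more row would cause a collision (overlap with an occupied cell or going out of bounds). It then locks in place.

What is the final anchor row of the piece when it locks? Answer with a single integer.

Answer: 4

Derivation:
Spawn at (row=0, col=3). Try each row:
  row 0: fits
  row 1: fits
  row 2: fits
  row 3: fits
  row 4: fits
  row 5: blocked -> lock at row 4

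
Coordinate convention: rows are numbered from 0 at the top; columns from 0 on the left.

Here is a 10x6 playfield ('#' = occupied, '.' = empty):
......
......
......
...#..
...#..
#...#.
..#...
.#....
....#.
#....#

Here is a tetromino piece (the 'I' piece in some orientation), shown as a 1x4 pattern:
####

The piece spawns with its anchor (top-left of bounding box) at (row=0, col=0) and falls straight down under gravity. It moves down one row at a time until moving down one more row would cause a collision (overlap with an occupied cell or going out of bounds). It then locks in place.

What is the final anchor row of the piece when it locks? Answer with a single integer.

Answer: 2

Derivation:
Spawn at (row=0, col=0). Try each row:
  row 0: fits
  row 1: fits
  row 2: fits
  row 3: blocked -> lock at row 2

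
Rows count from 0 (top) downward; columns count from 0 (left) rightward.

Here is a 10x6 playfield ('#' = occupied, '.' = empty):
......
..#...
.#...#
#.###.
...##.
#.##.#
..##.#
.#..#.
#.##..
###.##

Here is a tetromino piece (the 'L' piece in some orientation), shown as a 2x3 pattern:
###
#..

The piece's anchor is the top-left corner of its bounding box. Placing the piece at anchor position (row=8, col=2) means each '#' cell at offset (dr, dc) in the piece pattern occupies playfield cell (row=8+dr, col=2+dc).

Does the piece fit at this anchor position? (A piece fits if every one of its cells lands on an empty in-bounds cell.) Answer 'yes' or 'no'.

Check each piece cell at anchor (8, 2):
  offset (0,0) -> (8,2): occupied ('#') -> FAIL
  offset (0,1) -> (8,3): occupied ('#') -> FAIL
  offset (0,2) -> (8,4): empty -> OK
  offset (1,0) -> (9,2): occupied ('#') -> FAIL
All cells valid: no

Answer: no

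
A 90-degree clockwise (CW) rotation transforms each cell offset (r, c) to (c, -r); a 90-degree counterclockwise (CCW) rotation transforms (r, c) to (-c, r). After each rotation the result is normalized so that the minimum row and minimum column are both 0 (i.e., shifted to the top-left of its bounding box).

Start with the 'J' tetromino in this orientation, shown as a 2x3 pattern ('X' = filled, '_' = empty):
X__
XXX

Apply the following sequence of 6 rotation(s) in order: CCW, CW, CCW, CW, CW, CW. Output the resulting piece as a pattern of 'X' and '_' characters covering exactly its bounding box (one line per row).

Answer: XXX
__X

Derivation:
Start:
X__
XXX
After rotation 1 (CCW):
_X
_X
XX
After rotation 2 (CW):
X__
XXX
After rotation 3 (CCW):
_X
_X
XX
After rotation 4 (CW):
X__
XXX
After rotation 5 (CW):
XX
X_
X_
After rotation 6 (CW):
XXX
__X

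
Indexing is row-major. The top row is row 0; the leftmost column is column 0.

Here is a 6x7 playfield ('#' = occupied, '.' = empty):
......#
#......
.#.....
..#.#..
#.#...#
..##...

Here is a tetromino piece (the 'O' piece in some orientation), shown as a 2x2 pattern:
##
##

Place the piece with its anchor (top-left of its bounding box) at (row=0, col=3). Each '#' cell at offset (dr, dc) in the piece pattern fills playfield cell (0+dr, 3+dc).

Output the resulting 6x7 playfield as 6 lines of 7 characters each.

Fill (0+0,3+0) = (0,3)
Fill (0+0,3+1) = (0,4)
Fill (0+1,3+0) = (1,3)
Fill (0+1,3+1) = (1,4)

Answer: ...##.#
#..##..
.#.....
..#.#..
#.#...#
..##...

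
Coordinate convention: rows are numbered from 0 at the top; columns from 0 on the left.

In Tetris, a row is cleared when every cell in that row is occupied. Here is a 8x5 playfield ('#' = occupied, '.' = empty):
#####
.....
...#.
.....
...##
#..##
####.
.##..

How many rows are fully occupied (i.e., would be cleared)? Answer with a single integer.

Check each row:
  row 0: 0 empty cells -> FULL (clear)
  row 1: 5 empty cells -> not full
  row 2: 4 empty cells -> not full
  row 3: 5 empty cells -> not full
  row 4: 3 empty cells -> not full
  row 5: 2 empty cells -> not full
  row 6: 1 empty cell -> not full
  row 7: 3 empty cells -> not full
Total rows cleared: 1

Answer: 1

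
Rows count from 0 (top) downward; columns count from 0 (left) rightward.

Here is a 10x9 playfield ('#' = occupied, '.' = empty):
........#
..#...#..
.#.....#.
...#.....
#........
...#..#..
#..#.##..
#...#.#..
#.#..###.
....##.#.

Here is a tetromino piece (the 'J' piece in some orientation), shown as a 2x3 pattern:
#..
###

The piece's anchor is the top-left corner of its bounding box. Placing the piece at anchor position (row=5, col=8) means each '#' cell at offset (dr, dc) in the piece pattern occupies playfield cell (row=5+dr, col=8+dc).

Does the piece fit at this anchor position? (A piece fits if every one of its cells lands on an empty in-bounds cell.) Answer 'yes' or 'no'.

Check each piece cell at anchor (5, 8):
  offset (0,0) -> (5,8): empty -> OK
  offset (1,0) -> (6,8): empty -> OK
  offset (1,1) -> (6,9): out of bounds -> FAIL
  offset (1,2) -> (6,10): out of bounds -> FAIL
All cells valid: no

Answer: no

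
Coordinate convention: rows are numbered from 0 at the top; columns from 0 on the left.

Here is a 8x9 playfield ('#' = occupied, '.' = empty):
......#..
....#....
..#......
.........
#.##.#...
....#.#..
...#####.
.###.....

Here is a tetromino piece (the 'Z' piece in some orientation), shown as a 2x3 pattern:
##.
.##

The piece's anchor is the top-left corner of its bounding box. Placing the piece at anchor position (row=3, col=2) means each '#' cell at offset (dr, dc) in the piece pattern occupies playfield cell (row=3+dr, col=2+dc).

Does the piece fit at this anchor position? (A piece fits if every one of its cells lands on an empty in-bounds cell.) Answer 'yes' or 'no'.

Check each piece cell at anchor (3, 2):
  offset (0,0) -> (3,2): empty -> OK
  offset (0,1) -> (3,3): empty -> OK
  offset (1,1) -> (4,3): occupied ('#') -> FAIL
  offset (1,2) -> (4,4): empty -> OK
All cells valid: no

Answer: no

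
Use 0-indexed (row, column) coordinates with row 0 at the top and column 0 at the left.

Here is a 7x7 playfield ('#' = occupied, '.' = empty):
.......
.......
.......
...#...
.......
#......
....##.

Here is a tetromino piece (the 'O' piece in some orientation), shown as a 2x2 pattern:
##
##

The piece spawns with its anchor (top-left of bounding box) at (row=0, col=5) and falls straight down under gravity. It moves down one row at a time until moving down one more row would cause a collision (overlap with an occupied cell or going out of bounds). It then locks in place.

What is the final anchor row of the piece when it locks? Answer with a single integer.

Answer: 4

Derivation:
Spawn at (row=0, col=5). Try each row:
  row 0: fits
  row 1: fits
  row 2: fits
  row 3: fits
  row 4: fits
  row 5: blocked -> lock at row 4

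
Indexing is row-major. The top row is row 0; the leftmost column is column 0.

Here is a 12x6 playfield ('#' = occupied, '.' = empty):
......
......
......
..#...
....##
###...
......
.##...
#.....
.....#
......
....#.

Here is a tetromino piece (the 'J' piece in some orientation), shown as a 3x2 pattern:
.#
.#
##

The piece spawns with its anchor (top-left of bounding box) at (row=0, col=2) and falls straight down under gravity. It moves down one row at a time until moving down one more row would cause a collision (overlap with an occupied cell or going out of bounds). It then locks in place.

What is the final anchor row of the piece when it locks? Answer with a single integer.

Spawn at (row=0, col=2). Try each row:
  row 0: fits
  row 1: blocked -> lock at row 0

Answer: 0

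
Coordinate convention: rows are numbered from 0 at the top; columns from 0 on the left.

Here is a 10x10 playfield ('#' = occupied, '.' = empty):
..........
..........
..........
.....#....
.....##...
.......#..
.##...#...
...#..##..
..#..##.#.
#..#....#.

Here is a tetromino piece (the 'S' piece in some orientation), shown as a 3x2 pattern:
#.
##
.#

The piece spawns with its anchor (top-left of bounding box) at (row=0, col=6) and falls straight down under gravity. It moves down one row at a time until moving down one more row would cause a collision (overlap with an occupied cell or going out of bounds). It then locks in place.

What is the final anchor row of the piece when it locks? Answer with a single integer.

Answer: 2

Derivation:
Spawn at (row=0, col=6). Try each row:
  row 0: fits
  row 1: fits
  row 2: fits
  row 3: blocked -> lock at row 2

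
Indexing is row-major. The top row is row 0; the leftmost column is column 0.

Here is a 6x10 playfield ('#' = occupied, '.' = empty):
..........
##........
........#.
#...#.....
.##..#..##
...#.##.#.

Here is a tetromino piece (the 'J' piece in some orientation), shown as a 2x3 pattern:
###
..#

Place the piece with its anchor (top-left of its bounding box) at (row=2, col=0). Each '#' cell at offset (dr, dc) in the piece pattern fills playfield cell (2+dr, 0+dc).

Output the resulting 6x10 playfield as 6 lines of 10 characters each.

Fill (2+0,0+0) = (2,0)
Fill (2+0,0+1) = (2,1)
Fill (2+0,0+2) = (2,2)
Fill (2+1,0+2) = (3,2)

Answer: ..........
##........
###.....#.
#.#.#.....
.##..#..##
...#.##.#.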